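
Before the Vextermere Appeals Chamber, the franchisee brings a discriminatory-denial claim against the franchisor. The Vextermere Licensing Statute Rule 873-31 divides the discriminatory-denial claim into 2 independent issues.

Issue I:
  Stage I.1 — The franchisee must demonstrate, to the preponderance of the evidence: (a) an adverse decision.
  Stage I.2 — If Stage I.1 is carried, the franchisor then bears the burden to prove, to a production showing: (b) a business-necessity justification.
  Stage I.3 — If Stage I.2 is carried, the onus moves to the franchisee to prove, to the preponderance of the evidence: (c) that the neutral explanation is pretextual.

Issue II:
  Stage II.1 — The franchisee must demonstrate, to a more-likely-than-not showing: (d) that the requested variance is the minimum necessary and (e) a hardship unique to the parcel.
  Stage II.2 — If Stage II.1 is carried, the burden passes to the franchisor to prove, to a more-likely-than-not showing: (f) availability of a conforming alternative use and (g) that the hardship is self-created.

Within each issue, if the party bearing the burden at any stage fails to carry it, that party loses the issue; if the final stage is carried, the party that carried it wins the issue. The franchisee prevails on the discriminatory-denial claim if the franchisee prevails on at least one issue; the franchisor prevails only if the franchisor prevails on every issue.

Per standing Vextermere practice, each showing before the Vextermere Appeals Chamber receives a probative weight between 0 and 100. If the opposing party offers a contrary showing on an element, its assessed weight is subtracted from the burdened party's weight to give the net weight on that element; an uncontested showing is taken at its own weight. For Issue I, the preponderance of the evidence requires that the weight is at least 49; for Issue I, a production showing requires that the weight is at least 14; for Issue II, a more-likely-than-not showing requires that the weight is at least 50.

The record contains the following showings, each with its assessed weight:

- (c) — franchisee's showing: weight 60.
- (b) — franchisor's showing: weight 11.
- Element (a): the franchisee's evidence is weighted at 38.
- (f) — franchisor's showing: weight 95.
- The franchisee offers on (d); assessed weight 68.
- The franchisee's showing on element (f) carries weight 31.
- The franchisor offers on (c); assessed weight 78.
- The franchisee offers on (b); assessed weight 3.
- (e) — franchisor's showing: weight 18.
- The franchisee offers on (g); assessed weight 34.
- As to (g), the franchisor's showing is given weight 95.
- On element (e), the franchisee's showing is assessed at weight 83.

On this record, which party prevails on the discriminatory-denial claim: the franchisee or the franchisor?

franchisor

— Issue I —
Stage I.1 (franchisee, the preponderance of the evidence, weight is at least 49): (a) 38 < 49 — fails.
  Not every element is met, so the franchisee fails to carry Stage I.1.
So the franchisor prevails on this issue.
— Issue II —
At Stage II.1 the franchisee must meet a more-likely-than-not showing (weight is at least 50): on (d) the weight is 68, ≥ 50, so (d) meets the standard; on (e) the weight is 83 less the opposing 18 gives net 65, which does reach 50, so (e) meets the standard.
  Stage II.1 carried; the burden shifts to the franchisor.
At Stage II.2 the franchisor must meet a more-likely-than-not showing (weight is at least 50): on (f) the weight is 95 less the opposing 31 gives net 64, which does reach 50, so (f) meets the standard; on (g) the weight is 95 less the opposing 34 gives net 61, which does reach 50, so (g) meets the standard.
  Stage II.2 carried; the final stage is satisfied.
Every stage carried; the franchisor prevails on this issue.
Per-issue: Issue I → franchisor; Issue II → franchisor. The franchisee must prevail on at least one issue; overall, the franchisor prevails.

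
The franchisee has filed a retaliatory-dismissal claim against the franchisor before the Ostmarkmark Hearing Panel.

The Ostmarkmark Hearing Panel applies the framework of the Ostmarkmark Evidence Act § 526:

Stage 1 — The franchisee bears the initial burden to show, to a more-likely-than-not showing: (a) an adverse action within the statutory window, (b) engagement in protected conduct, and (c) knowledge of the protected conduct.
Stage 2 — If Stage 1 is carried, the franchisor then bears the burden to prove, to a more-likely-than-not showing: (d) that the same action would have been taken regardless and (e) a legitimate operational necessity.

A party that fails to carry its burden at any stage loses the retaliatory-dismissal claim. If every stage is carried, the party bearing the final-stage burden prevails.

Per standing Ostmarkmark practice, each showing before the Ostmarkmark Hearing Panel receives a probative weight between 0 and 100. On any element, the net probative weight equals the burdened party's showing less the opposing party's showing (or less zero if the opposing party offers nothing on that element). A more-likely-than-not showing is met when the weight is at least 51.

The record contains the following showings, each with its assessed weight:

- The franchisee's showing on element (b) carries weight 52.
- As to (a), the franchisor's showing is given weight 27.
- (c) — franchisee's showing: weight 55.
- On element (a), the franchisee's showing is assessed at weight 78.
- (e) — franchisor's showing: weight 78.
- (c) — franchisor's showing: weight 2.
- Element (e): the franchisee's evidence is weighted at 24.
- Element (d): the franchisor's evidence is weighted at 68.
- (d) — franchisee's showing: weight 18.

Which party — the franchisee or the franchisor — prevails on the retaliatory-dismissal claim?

franchisee

At Stage 1 the franchisee must meet a more-likely-than-not showing (weight is at least 51): on (a) the weight is 78 less the opposing 27 gives net 51, ≥ 51, so (a) meets the standard; on (b) the weight is 52, ≥ 51, so (b) meets the standard; on (c) the weight is 55 less the opposing 2 gives net 53, ≥ 51, so (c) meets the standard.
  All elements met. The burden passes to the franchisor.
At Stage 2 the franchisor must meet a more-likely-than-not showing (weight is at least 51): on (d) the weight is 68 less the opposing 18 gives net 50, < 51, so (d) does not meet the standard; on (e) the weight is 78 less the opposing 24 gives net 54, ≥ 51, so (e) meets the standard.
  Not every element is met, so the franchisor fails to carry Stage 2.
The franchisee prevails.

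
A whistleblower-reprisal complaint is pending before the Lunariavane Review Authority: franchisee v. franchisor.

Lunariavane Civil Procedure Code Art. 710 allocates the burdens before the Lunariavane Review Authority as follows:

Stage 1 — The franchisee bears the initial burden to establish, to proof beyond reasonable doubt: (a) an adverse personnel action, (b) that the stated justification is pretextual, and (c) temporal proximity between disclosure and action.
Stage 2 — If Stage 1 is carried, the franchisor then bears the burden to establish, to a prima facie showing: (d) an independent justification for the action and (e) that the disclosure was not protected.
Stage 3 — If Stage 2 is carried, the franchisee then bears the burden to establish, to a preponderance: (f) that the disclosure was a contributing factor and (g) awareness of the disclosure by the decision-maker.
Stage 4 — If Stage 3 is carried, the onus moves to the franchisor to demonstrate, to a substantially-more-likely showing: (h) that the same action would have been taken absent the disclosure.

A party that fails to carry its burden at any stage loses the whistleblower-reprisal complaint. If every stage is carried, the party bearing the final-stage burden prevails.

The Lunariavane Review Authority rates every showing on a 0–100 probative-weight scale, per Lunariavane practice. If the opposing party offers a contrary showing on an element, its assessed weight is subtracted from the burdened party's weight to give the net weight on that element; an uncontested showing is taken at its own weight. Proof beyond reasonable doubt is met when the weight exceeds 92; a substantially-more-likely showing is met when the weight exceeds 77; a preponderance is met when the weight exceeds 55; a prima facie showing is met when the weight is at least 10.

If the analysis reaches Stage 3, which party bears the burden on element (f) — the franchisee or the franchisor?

franchisee

Stage 3's rule assigns the burden to the franchisee (to a preponderance).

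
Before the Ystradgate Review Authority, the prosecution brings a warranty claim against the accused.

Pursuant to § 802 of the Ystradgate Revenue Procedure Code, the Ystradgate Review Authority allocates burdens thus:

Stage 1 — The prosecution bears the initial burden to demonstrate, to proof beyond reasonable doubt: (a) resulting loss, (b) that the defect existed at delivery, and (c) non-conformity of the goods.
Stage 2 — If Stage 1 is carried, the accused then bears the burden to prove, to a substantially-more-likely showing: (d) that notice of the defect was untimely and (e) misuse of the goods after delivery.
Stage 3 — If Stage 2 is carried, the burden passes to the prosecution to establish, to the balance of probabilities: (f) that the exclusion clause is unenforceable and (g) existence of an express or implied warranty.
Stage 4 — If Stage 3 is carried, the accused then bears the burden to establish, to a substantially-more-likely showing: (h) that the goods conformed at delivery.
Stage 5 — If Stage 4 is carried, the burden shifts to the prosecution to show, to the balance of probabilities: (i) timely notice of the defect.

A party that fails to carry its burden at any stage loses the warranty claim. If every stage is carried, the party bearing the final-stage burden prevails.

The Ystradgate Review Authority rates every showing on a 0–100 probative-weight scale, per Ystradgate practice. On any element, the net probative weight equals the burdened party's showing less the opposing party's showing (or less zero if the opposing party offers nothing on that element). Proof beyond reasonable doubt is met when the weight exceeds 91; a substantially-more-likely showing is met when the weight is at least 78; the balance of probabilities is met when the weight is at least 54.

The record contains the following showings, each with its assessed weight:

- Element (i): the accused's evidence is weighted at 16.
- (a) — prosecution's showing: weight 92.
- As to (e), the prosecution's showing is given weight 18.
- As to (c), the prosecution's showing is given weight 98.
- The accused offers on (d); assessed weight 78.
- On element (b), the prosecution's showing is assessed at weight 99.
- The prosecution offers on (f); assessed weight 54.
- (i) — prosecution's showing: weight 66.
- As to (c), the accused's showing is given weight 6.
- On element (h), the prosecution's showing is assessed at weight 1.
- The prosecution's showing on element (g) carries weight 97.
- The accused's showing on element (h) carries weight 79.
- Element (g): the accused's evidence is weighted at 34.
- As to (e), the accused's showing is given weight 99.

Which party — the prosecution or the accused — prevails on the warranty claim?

Stage 1 — burden on prosecution; standard: proof beyond reasonable doubt (weight exceeds 91).
    (a): 92 > 91 [met]
    (b): 99 > 91 [met]
    (c): 98 − 6 = 92 > 91 [met]
  The prosecution carries Stage 1; the accused now bears the burden.
Stage 2 — burden on accused; standard: a substantially-more-likely showing (weight is at least 78).
    (d): 78 ≥ 78 [met]
    (e): 99 − 18 = 81 ≥ 78 [met]
  The accused carries Stage 2; the prosecution now bears the burden.
Stage 3 — burden on prosecution; standard: the balance of probabilities (weight is at least 54).
    (f): 54 ≥ 54 [met]
    (g): 97 − 34 = 63 ≥ 54 [met]
  All elements met. The burden passes to the accused.
Stage 4 — burden on accused; standard: a substantially-more-likely showing (weight is at least 78).
    (h): 79 − 1 = 78 ≥ 78 [met]
  Stage 4 carried; the burden shifts to the prosecution.
Stage 5 — burden on prosecution; standard: the balance of probabilities (weight is at least 54).
    (i): 66 − 16 = 50 < 54 [not met]
  The prosecution does not carry Stage 5.
So the accused prevails.

accused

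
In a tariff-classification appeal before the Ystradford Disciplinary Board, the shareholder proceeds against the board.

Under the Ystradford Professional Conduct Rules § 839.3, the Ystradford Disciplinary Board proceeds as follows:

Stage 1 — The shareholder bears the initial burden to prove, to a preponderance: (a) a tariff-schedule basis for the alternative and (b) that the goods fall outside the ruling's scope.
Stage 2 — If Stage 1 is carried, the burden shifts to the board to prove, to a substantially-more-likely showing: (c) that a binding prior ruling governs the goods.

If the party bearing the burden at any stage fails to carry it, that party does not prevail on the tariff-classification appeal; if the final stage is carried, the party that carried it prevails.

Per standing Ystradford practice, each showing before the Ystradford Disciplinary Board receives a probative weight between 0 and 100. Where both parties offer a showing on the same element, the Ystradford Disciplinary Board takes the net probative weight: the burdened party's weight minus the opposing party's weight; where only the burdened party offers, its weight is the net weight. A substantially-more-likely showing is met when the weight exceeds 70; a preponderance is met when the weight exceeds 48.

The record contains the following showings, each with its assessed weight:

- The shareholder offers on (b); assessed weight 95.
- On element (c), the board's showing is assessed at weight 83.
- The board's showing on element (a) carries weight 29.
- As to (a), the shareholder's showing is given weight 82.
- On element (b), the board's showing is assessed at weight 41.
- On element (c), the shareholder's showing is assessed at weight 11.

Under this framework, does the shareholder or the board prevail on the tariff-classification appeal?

board

Stage 1 (shareholder, a preponderance, weight exceeds 48): (a) net 82−29=53 > 48 — meets; (b) net 95−41=54 > 48 — meets.
  Stage 1 carried; the burden shifts to the board.
Stage 2 (board, a substantially-more-likely showing, weight exceeds 70): (c) net 83−11=72 > 70 — meets.
  All elements met at the final stage.
Every stage carried; the board prevails.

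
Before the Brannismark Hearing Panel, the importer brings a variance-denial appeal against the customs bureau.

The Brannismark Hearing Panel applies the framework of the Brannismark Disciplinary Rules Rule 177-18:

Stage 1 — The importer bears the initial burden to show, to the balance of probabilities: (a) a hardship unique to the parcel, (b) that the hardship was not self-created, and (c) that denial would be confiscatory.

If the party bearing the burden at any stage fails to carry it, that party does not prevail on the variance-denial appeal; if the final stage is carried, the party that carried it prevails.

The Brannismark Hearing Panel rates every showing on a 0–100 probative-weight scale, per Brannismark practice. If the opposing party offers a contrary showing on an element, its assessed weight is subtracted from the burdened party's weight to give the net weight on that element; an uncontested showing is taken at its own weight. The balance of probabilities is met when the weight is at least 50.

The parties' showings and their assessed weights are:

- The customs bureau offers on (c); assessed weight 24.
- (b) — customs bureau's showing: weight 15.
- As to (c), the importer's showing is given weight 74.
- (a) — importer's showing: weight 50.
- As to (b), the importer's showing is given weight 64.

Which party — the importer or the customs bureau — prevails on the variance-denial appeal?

Stage 1 — burden on importer; standard: the balance of probabilities (weight is at least 50).
    (a): 50 ≥ 50 [met]
    (b): 64 − 15 = 49 < 50 [not met]
    (c): 74 − 24 = 50 ≥ 50 [met]
  The importer does not carry Stage 1.
The customs bureau prevails.

customs bureau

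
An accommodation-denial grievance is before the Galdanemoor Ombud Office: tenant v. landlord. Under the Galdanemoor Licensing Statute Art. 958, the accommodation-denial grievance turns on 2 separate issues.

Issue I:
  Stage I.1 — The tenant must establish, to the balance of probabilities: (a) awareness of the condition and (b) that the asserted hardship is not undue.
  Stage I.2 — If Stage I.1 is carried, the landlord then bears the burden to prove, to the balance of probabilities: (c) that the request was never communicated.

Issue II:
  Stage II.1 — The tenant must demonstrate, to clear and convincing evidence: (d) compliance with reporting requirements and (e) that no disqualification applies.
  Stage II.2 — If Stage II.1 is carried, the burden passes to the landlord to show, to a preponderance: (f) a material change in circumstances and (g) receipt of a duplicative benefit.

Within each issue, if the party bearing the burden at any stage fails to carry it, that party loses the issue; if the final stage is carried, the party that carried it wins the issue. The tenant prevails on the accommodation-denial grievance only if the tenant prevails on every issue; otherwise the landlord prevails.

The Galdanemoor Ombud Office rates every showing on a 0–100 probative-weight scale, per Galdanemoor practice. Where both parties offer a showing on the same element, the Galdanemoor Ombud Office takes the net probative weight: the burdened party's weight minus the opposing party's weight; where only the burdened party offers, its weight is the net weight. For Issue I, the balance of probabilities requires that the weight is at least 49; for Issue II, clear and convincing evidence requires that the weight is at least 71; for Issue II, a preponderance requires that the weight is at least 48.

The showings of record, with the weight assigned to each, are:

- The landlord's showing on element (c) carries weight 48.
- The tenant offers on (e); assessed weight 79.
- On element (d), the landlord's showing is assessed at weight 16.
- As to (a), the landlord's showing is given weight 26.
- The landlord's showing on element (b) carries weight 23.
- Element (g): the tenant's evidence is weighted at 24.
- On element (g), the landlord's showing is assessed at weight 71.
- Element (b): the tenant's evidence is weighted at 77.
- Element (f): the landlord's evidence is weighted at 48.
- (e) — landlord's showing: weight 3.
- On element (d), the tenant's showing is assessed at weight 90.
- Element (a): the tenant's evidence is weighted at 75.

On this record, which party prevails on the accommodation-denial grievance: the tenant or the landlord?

tenant

— Issue I —
At Stage I.1 the tenant must meet the balance of probabilities (weight is at least 49): on (a) the weight is 75 less the opposing 26 gives net 49, which does reach 49, so (a) meets the standard; on (b) the weight is 77 less the opposing 23 gives net 54, which does reach 49, so (b) meets the standard.
  All elements met. The burden passes to the landlord.
At Stage I.2 the landlord must meet the balance of probabilities (weight is at least 49): on (c) the weight is 48, < 49, so (c) does not meet the standard.
  The landlord does not carry Stage I.2.
The analysis ends at Stage I.2; the tenant prevails on this issue.
— Issue II —
Stage II.1 — burden on tenant; standard: clear and convincing evidence (weight is at least 71).
    (d): 90 − 16 = 74 ≥ 71 [met]
    (e): 79 − 3 = 76 ≥ 71 [met]
  All elements met. The burden passes to the landlord.
Stage II.2 — burden on landlord; standard: a preponderance (weight is at least 48).
    (f): 48 ≥ 48 [met]
    (g): 71 − 24 = 47 < 48 [not met]
  The landlord does not carry Stage II.2.
So the tenant prevails on this issue.
Per-issue: Issue I → tenant; Issue II → tenant. The tenant must prevail on every issue; overall, the tenant prevails.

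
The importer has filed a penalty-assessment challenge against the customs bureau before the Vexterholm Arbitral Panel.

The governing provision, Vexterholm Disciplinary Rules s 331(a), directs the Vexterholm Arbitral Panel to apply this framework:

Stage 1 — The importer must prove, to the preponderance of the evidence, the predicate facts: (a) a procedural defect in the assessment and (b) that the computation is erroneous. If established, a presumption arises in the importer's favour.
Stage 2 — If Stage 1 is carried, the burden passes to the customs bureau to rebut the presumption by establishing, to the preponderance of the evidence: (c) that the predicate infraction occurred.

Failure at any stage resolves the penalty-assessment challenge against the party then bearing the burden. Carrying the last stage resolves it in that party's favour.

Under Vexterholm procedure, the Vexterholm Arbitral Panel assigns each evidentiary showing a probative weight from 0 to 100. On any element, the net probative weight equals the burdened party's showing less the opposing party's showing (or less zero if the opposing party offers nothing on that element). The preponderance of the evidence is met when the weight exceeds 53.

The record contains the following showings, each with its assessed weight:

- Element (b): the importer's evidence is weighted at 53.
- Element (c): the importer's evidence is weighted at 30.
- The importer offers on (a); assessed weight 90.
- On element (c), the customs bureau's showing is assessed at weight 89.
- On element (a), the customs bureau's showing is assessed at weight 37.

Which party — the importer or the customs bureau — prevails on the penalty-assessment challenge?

customs bureau

Stage 1 — burden on importer; standard: the preponderance of the evidence (weight exceeds 53).
    (a): 90 − 37 = 53 ≤ 53 [not met]
    (b): 53 ≤ 53 [not met]
  Not every element is met, so the importer fails to carry Stage 1.
The analysis ends at Stage 1; the customs bureau prevails.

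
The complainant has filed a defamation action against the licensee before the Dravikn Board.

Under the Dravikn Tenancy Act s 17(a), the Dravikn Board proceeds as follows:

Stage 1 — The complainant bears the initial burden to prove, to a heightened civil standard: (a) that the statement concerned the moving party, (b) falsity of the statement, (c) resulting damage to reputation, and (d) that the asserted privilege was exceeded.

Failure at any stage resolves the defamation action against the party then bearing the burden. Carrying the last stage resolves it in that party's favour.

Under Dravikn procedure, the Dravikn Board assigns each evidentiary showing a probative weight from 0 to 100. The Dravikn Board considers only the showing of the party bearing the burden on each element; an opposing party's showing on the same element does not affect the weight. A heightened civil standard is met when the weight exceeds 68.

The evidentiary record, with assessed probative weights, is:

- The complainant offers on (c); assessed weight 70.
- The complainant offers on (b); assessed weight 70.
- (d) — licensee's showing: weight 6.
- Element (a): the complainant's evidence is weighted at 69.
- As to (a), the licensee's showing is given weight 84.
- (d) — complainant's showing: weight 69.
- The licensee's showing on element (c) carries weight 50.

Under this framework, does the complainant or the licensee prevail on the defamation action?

complainant

Stage 1 (complainant, a heightened civil standard, weight exceeds 68): (a) 69 (licensee's 84 disregarded) > 68 — meets; (b) 70 > 68 — meets; (c) 70 (licensee's 50 disregarded) > 68 — meets; (d) 69 (licensee's 6 disregarded) > 68 — meets.
  Stage 1 carried; the final stage is satisfied.
With every stage satisfied, the complainant prevails.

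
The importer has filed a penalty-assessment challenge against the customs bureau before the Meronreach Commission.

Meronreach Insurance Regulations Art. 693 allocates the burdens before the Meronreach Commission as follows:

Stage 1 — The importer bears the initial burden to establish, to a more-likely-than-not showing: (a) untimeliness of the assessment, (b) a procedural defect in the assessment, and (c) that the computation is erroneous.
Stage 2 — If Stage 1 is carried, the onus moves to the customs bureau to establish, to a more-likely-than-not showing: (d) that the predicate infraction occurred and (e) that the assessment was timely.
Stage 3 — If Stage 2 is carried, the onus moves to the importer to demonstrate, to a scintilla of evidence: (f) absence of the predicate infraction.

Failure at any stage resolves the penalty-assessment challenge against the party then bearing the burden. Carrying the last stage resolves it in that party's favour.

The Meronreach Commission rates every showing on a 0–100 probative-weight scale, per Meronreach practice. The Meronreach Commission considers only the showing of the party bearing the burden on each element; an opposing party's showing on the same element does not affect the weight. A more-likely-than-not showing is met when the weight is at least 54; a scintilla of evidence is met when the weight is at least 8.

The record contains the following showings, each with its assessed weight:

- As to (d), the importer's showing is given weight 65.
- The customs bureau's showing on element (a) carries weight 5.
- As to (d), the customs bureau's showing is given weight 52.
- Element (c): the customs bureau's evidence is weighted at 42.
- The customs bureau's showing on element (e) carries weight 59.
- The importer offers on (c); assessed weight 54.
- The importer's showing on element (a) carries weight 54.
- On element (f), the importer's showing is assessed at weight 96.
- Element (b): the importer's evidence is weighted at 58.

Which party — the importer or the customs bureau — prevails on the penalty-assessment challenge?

At Stage 1 the importer must meet a more-likely-than-not showing (weight is at least 54): on (a) the weight is 54 (the customs bureau's 5 is given no effect), which does reach 54, so (a) meets the standard; on (b) the weight is 58, ≥ 54, so (b) meets the standard; on (c) the weight is 54 (the customs bureau's 42 is given no effect), ≥ 54, so (c) meets the standard.
  Stage 1 is satisfied; the onus moves to the customs bureau.
At Stage 2 the customs bureau must meet a more-likely-than-not showing (weight is at least 54): on (d) the weight is 52 (the importer's 65 is given no effect), which does not reach 54, so (d) does not meet the standard; on (e) the weight is 59, which does reach 54, so (e) meets the standard.
  The customs bureau does not carry Stage 2.
The analysis ends at Stage 2; the importer prevails.

importer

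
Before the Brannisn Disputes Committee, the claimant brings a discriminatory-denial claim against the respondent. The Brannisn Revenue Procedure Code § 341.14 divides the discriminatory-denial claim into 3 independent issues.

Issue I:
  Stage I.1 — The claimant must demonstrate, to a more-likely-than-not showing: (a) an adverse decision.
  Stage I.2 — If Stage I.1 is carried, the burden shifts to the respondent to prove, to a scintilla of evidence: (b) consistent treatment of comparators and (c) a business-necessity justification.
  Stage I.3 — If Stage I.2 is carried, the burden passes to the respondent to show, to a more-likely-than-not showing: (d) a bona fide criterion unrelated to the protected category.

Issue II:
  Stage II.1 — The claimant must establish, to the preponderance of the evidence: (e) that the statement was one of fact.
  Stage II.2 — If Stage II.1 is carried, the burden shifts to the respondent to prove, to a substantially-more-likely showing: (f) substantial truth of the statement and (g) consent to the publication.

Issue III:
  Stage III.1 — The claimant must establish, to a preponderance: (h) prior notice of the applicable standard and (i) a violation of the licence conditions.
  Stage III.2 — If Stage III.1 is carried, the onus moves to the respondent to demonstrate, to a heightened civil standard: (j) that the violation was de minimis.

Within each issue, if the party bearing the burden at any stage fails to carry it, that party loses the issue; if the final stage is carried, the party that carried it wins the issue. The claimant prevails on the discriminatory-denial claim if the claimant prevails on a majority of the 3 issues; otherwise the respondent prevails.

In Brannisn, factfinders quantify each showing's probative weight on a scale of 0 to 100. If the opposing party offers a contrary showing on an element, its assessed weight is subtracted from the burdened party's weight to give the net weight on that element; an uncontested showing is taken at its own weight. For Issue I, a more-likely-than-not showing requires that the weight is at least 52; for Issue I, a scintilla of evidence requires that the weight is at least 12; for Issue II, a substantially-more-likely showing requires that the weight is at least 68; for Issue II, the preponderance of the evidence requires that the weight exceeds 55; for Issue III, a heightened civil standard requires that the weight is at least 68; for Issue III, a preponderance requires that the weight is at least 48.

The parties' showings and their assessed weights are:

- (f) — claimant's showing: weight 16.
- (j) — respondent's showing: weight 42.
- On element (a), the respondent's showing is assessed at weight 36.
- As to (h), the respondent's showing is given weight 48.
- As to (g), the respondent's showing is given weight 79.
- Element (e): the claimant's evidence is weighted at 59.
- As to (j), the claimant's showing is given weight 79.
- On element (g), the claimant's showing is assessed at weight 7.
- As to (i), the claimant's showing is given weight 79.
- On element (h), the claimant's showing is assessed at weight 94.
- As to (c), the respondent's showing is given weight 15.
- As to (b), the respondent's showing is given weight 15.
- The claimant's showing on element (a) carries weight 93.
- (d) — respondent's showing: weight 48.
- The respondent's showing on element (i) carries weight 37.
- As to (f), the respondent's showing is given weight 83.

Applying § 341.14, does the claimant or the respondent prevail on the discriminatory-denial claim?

claimant

— Issue I —
Stage I.1 (claimant, a more-likely-than-not showing, weight is at least 52): (a) net 93−36=57 ≥ 52 — meets.
  Stage I.1 is satisfied; the onus moves to the respondent.
Stage I.2 (respondent, a scintilla of evidence, weight is at least 12): (b) 15 ≥ 12 — meets; (c) 15 ≥ 12 — meets.
  All elements met. The respondent retains the burden for Stage I.3.
Stage I.3 (respondent, a more-likely-than-not showing, weight is at least 52): (d) 48 < 52 — fails.
  Not every element is met, so the respondent fails to carry Stage I.3.
The analysis ends at Stage I.3; the claimant prevails on this issue.
— Issue II —
Stage II.1 — burden on claimant; standard: the preponderance of the evidence (weight exceeds 55).
    (e): 59 > 55 [met]
  All elements met. The burden passes to the respondent.
Stage II.2 — burden on respondent; standard: a substantially-more-likely showing (weight is at least 68).
    (f): 83 − 16 = 67 < 68 [not met]
    (g): 79 − 7 = 72 ≥ 68 [met]
  Stage II.2 not carried; the respondent fails its burden.
The claimant prevails on this issue.
— Issue III —
At Stage III.1 the claimant must meet a preponderance (weight is at least 48): on (h) the weight is 94 less the opposing 48 gives net 46, < 48, so (h) does not meet the standard; on (i) the weight is 79 less the opposing 37 gives net 42, < 48, so (i) does not meet the standard.
  Not every element is met, so the claimant fails to carry Stage III.1.
So the respondent prevails on this issue.
Per-issue: Issue I → claimant; Issue II → claimant; Issue III → respondent. The claimant must prevail on a majority of issues; overall, the claimant prevails.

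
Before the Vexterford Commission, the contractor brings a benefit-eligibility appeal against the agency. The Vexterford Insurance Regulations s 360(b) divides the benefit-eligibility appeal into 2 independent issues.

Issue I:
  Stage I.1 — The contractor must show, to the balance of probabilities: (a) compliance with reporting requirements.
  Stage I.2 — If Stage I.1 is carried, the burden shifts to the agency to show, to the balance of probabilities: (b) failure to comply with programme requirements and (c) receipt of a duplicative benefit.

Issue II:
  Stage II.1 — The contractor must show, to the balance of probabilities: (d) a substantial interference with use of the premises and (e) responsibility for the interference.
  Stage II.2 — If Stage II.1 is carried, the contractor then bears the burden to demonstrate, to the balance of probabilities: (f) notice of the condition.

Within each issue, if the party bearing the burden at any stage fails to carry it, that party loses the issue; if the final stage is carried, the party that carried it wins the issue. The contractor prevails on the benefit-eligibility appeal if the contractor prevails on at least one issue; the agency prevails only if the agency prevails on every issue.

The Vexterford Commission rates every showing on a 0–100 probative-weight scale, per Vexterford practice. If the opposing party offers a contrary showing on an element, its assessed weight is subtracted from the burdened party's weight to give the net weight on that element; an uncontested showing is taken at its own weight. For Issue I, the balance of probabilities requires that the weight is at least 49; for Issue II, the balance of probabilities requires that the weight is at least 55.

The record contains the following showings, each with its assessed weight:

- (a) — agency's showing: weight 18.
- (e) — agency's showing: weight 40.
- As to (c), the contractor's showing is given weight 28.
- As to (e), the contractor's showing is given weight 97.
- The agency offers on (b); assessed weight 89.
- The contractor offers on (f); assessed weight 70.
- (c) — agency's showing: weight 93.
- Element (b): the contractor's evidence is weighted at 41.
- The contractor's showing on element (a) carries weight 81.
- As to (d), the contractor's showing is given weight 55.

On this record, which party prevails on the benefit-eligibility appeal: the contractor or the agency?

— Issue I —
Stage I.1 (contractor, the balance of probabilities, weight is at least 49): (a) net 81−18=63 ≥ 49 — meets.
  Stage I.1 carried; the burden shifts to the agency.
Stage I.2 (agency, the balance of probabilities, weight is at least 49): (b) net 89−41=48 < 49 — fails; (c) net 93−28=65 ≥ 49 — meets.
  The agency does not carry Stage I.2.
The analysis ends at Stage I.2; the contractor prevails on this issue.
— Issue II —
At Stage II.1 the contractor must meet the balance of probabilities (weight is at least 55): on (d) the weight is 55, ≥ 55, so (d) meets the standard; on (e) the weight is 97 less the opposing 40 gives net 57, which does reach 55, so (e) meets the standard.
  All elements met. The contractor retains the burden for Stage II.2.
At Stage II.2 the contractor must meet the balance of probabilities (weight is at least 55): on (f) the weight is 70, which does reach 55, so (f) meets the standard.
  The contractor carries the last stage.
All stages carried — the contractor prevails on this issue.
Per-issue: Issue I → contractor; Issue II → contractor. The contractor must prevail on at least one issue; overall, the contractor prevails.

contractor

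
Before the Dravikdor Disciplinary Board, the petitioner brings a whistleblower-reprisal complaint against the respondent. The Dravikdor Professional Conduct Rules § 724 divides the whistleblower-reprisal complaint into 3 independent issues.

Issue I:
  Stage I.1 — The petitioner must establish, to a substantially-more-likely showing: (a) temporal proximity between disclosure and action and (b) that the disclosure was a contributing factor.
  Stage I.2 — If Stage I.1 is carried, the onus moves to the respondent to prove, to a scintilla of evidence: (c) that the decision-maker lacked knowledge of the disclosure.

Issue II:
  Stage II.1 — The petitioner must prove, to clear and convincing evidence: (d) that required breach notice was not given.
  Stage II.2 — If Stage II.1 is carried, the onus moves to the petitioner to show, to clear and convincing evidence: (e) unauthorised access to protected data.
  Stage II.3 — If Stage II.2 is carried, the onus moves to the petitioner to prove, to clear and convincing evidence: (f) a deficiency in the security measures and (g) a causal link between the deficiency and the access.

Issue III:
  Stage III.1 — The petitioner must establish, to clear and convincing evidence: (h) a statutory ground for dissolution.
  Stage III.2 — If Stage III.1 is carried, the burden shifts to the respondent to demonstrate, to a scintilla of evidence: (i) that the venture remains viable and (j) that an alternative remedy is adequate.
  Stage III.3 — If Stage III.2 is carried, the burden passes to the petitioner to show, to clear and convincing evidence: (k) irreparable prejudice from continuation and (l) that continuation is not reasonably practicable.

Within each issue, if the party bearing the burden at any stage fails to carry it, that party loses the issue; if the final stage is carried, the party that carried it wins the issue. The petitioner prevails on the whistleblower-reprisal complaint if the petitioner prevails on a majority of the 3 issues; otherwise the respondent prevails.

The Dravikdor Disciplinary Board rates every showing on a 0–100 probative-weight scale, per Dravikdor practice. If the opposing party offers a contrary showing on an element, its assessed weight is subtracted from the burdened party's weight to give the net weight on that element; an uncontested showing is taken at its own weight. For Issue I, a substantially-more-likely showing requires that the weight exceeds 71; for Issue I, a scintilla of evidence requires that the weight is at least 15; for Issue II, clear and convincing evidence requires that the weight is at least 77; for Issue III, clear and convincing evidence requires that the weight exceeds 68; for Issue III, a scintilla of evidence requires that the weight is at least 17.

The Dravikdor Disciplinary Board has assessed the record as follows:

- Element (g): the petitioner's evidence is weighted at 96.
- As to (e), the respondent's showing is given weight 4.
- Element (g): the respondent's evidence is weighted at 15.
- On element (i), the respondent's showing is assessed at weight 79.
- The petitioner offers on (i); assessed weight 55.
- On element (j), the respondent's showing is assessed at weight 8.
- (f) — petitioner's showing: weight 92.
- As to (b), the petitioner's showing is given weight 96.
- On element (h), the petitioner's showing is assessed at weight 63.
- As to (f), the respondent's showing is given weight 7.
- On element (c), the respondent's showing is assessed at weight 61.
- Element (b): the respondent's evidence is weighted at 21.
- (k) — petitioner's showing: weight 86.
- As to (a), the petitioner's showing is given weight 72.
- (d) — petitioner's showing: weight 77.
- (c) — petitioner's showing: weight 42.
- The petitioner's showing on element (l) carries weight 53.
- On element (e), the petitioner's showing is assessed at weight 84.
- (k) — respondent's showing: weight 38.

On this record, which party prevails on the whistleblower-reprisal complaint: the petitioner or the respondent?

respondent

— Issue I —
Stage I.1 — burden on petitioner; standard: a substantially-more-likely showing (weight exceeds 71).
    (a): 72 > 71 [met]
    (b): 96 − 21 = 75 > 71 [met]
  Stage I.1 carried; the burden shifts to the respondent.
Stage I.2 — burden on respondent; standard: a scintilla of evidence (weight is at least 15).
    (c): 61 − 42 = 19 ≥ 15 [met]
  All elements met at the final stage.
All stages carried — the respondent prevails on this issue.
— Issue II —
Stage II.1 — burden on petitioner; standard: clear and convincing evidence (weight is at least 77).
    (d): 77 ≥ 77 [met]
  All elements met. The petitioner retains the burden for Stage II.2.
Stage II.2 — burden on petitioner; standard: clear and convincing evidence (weight is at least 77).
    (e): 84 − 4 = 80 ≥ 77 [met]
  All elements met. The petitioner retains the burden for Stage II.3.
Stage II.3 — burden on petitioner; standard: clear and convincing evidence (weight is at least 77).
    (f): 92 − 7 = 85 ≥ 77 [met]
    (g): 96 − 15 = 81 ≥ 77 [met]
  All elements met at the final stage.
With every stage satisfied, the petitioner prevails on this issue.
— Issue III —
At Stage III.1 the petitioner must meet clear and convincing evidence (weight exceeds 68): on (h) the weight is 63, ≤ 68, so (h) does not meet the standard.
  The petitioner does not carry Stage III.1.
The analysis ends at Stage III.1; the respondent prevails on this issue.
Per-issue: Issue I → respondent; Issue II → petitioner; Issue III → respondent. The petitioner must prevail on a majority of issues; overall, the respondent prevails.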